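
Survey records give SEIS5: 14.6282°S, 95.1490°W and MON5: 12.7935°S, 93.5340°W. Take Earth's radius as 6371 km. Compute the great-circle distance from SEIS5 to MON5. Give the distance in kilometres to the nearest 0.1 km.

Δφ = 1.8347°,  Δλ = 1.6150°
a = sin²(Δφ/2) + cos φ₁ cos φ₂ sin²(Δλ/2) = 0.000444
c = 2·arcsin(√a) = 0.042133 rad = 2.4140°
d = R·c = 6371 × 0.042133 = 268.4 km

268.4 km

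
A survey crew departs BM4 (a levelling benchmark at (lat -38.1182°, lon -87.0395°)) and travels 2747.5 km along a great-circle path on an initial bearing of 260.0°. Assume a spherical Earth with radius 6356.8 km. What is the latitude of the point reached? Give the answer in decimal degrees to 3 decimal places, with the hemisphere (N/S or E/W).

38.152°S

δ = d/R = 2747.5/6356.8 = 0.432214 rad
φ₂ = arcsin(sin φ₁ cos δ + cos φ₁ sin δ cos θ)
   = arcsin(-0.61729·0.90804 + 0.78674·0.41888·-0.17365) = -38.15175°
λ₂ = λ₁ + atan2(sin θ sin δ cos φ₁, cos δ − sin φ₁ sin φ₂) = -118.67955°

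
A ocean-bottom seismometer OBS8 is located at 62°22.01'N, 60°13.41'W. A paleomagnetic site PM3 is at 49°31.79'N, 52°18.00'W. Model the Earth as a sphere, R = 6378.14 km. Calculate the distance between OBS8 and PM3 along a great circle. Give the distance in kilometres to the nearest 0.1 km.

1509.3 km

OBS8: φ = +62.36683°, λ = -60.22350°
PM3: φ = +49.52983°, λ = -52.30000°
Δφ = -12.8370°,  Δλ = 7.9235°
a = sin²(Δφ/2) + cos φ₁ cos φ₂ sin²(Δλ/2) = 0.013934
c = 2·arcsin(√a) = 0.236636 rad = 13.5582°
d = R·c = 6378.14 × 0.236636 = 1509.3 km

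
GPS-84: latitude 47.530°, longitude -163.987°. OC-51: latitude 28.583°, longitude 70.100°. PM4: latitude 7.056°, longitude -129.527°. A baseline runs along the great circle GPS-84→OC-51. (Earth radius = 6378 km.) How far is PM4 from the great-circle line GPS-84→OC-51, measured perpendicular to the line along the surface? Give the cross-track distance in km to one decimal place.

δ₁₃ = central angle GPS-84→PM4 = 0.872238 rad  (haversine)
θ₁₃ = bearing GPS-84→PM4 = 132.836°,  θ₁₂ = bearing GPS-84→OC-51 = 314.667°
dₓₜ = R·arcsin(sin δ₁₃ · sin(θ₁₃ − θ₁₂)) = 6378·arcsin(0.76577·sin(-181.831°)) = 156.066 km
|dₓₜ| = 156.066 km

156.1 km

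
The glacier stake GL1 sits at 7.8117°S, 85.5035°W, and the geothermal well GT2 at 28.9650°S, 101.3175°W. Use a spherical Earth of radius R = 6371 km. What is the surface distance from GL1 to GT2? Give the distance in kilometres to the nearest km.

Δφ = -21.1533°,  Δλ = -15.8140°
a = sin²(Δφ/2) + cos φ₁ cos φ₂ sin²(Δλ/2) = 0.050094
c = 2·arcsin(√a) = 0.451460 rad = 25.8667°
d = R·c = 6371 × 0.451460 = 2876.2 km

2876 km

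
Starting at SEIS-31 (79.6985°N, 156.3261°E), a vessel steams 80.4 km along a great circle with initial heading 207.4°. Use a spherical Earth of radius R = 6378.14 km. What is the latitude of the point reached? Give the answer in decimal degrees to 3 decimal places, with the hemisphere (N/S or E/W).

79.052°N

δ = d/R = 80.4/6378.14 = 0.012606 rad
φ₂ = arcsin(sin φ₁ cos δ + cos φ₁ sin δ cos θ)
   = arcsin(0.98388·0.99992 + 0.17883·0.01261·-0.88782) = 79.05229°
λ₂ = λ₁ + atan2(sin θ sin δ cos φ₁, cos δ − sin φ₁ sin φ₂) = 154.57572°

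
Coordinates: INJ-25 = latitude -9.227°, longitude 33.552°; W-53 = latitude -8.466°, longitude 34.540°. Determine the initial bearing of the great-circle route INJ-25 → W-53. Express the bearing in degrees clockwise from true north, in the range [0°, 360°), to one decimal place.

52.1°

Δλ = 0.9880°
y = sin Δλ · cos φ₂ = 0.017055
x = cos φ₁ sin φ₂ − sin φ₁ cos φ₂ cos Δλ = 0.013258
θ = atan2(y, x) = 52.1399° → 52.1399° (mod 360°)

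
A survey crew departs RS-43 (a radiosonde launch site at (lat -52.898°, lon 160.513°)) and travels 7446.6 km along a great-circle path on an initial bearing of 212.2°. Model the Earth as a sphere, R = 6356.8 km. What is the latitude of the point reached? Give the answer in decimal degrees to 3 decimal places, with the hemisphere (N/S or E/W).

51.297°S

δ = d/R = 7446.6/6356.8 = 1.171438 rad
φ₂ = arcsin(sin φ₁ cos δ + cos φ₁ sin δ cos θ)
   = arcsin(-0.79756·0.38883 + 0.60324·0.92131·-0.84619) = -51.29728°
λ₂ = λ₁ + atan2(sin θ sin δ cos φ₁, cos δ − sin φ₁ sin φ₂) = 32.24849°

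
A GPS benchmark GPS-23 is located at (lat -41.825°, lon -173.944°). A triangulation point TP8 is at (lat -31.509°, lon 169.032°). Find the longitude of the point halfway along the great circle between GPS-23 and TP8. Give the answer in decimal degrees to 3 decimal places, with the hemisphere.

176.968°E

Bx = cos φ₂ cos Δλ = 0.815201,  By = cos φ₂ sin Δλ = -0.249605
φₘ = atan2(sin φ₁ + sin φ₂, √((cos φ₁ + Bx)² + By²)) = -36.97007°
λₘ = λ₁ + atan2(By, cos φ₁ + Bx) = 176.96774°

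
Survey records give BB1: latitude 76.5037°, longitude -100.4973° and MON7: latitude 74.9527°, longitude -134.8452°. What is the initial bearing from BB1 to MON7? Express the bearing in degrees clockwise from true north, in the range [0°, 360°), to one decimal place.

276.6°

Δλ = -34.3479°
y = sin Δλ · cos φ₂ = -0.146480
x = cos φ₁ sin φ₂ − sin φ₁ cos φ₂ cos Δλ = 0.016953
θ = atan2(y, x) = -83.3981° → 276.6019° (mod 360°)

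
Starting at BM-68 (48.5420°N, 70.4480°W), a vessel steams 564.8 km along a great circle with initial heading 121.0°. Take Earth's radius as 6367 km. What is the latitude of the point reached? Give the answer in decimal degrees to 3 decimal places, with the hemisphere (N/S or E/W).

45.749°N

δ = d/R = 564.8/6367 = 0.088707 rad
φ₂ = arcsin(sin φ₁ cos δ + cos φ₁ sin δ cos θ)
   = arcsin(0.74944·0.99607 + 0.66207·0.08859·-0.51504) = 45.74866°
λ₂ = λ₁ + atan2(sin θ sin δ cos φ₁, cos δ − sin φ₁ sin φ₂) = -64.20053°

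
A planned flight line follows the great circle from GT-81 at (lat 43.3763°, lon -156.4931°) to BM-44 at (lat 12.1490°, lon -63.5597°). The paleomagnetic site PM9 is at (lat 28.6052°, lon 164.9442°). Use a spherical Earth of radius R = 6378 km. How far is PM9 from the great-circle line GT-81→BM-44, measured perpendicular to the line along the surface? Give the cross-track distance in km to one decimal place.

115.6 km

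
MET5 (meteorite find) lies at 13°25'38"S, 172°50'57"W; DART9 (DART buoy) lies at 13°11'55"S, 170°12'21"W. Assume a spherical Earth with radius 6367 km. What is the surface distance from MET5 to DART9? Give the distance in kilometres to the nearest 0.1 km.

287.0 km

MET5: φ = -13.42722°, λ = -172.84917°
DART9: φ = -13.19861°, λ = -170.20583°
Δφ = 0.2286°,  Δλ = 2.6433°
a = sin²(Δφ/2) + cos φ₁ cos φ₂ sin²(Δλ/2) = 0.000508
c = 2·arcsin(√a) = 0.045072 rad = 2.5824°
d = R·c = 6367 × 0.045072 = 287.0 km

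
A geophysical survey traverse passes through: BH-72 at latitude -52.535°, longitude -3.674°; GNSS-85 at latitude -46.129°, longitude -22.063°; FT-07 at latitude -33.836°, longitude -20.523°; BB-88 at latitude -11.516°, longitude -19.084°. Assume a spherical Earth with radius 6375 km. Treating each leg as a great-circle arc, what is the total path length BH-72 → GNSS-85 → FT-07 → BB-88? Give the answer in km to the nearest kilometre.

5368 km

BH-72→GNSS-85: c = 0.236218 rad, d = 1505.89 km
GNSS-85→FT-07: c = 0.215528 rad, d = 1373.99 km
FT-07→BB-88: c = 0.390233 rad, d = 2487.73 km
Total = 1505.89 + 1373.99 + 2487.73 = 5367.61 km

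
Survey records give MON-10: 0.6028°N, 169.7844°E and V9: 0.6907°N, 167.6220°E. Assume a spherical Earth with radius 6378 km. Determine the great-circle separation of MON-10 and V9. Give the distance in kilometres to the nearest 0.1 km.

Δφ = 0.0879°,  Δλ = -2.1624°
a = sin²(Δφ/2) + cos φ₁ cos φ₂ sin²(Δλ/2) = 0.000357
c = 2·arcsin(√a) = 0.037770 rad = 2.1640°
d = R·c = 6378 × 0.037770 = 240.9 km

240.9 km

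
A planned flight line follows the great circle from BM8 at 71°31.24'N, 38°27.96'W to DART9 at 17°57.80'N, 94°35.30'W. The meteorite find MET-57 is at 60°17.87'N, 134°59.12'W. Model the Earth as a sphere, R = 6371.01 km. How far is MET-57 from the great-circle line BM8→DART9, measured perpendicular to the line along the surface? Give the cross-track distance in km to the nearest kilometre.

3463 km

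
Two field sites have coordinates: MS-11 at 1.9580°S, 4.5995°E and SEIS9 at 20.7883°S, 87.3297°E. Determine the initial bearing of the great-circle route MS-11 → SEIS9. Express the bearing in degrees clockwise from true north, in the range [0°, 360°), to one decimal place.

Δλ = 82.7302°
y = sin Δλ · cos φ₂ = 0.927383
x = cos φ₁ sin φ₂ − sin φ₁ cos φ₂ cos Δλ = -0.350667
θ = atan2(y, x) = 110.7129° → 110.7129° (mod 360°)

110.7°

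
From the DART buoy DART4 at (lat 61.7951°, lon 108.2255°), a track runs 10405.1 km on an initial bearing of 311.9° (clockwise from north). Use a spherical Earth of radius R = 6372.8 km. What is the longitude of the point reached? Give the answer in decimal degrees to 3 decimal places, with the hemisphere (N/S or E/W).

21.470°W

δ = d/R = 10405.1/6372.8 = 1.632736 rad
φ₂ = arcsin(sin φ₁ cos δ + cos φ₁ sin δ cos θ)
   = arcsin(0.88126·-0.06190 + 0.47263·0.99808·0.66783) = 15.09852°
λ₂ = λ₁ + atan2(sin θ sin δ cos φ₁, cos δ − sin φ₁ sin φ₂) = -21.47033°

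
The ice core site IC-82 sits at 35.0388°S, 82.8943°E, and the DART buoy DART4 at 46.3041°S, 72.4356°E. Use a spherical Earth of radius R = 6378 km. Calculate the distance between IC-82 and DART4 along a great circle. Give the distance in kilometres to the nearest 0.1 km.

1530.8 km

Δφ = -11.2653°,  Δλ = -10.4587°
a = sin²(Δφ/2) + cos φ₁ cos φ₂ sin²(Δλ/2) = 0.014332
c = 2·arcsin(√a) = 0.240009 rad = 13.7515°
d = R·c = 6378 × 0.240009 = 1530.8 km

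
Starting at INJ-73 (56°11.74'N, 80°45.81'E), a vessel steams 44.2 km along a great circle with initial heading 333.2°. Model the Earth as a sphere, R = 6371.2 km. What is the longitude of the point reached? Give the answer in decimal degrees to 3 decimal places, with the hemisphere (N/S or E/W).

INJ-73: φ = +56.19567°, λ = +80.76350°
δ = d/R = 44.2/6371.2 = 0.006937 rad
φ₂ = arcsin(sin φ₁ cos δ + cos φ₁ sin δ cos θ)
   = arcsin(0.83094·0.99998 + 0.55636·0.00694·0.89259) = 56.55004°
λ₂ = λ₁ + atan2(sin θ sin δ cos φ₁, cos δ − sin φ₁ sin φ₂) = 80.43836°

80.438°E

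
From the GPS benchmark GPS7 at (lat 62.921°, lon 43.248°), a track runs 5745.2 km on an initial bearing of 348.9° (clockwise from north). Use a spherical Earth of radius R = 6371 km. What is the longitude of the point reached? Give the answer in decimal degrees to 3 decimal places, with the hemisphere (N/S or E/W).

δ = d/R = 5745.2/6371 = 0.901774 rad
φ₂ = arcsin(sin φ₁ cos δ + cos φ₁ sin δ cos θ)
   = arcsin(0.89038·0.62022 + 0.45522·0.78443·0.98129) = 64.50690°
λ₂ = λ₁ + atan2(sin θ sin δ cos φ₁, cos δ − sin φ₁ sin φ₂) = -116.21084°

116.211°W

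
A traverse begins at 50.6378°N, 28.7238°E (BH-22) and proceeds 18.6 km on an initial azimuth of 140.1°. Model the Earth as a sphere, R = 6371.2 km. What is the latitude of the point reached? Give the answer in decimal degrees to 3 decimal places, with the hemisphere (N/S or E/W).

δ = d/R = 18.6/6371.2 = 0.002919 rad
φ₂ = arcsin(sin φ₁ cos δ + cos φ₁ sin δ cos θ)
   = arcsin(0.77315·1.00000 + 0.63422·0.00292·-0.76717) = 50.50936°
λ₂ = λ₁ + atan2(sin θ sin δ cos φ₁, cos δ − sin φ₁ sin φ₂) = 28.89251°

50.509°N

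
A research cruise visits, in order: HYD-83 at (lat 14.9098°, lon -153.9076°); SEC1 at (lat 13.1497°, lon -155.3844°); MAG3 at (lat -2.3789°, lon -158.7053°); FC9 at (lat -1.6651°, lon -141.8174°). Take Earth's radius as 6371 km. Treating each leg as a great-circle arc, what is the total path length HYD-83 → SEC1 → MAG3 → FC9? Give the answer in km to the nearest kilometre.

3896 km

HYD-83→SEC1: c = 0.039610 rad, d = 252.35 km
SEC1→MAG3: c = 0.277062 rad, d = 1765.16 km
MAG3→FC9: c = 0.294826 rad, d = 1878.34 km
Total = 252.35 + 1765.16 + 1878.34 = 3895.85 km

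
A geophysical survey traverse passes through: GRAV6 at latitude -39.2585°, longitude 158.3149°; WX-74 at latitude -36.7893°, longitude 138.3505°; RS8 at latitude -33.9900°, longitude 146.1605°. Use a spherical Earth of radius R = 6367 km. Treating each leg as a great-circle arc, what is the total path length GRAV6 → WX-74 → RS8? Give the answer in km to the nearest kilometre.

GRAV6→WX-74: c = 0.277267 rad, d = 1765.36 km
WX-74→RS8: c = 0.121339 rad, d = 772.56 km
Total = 1765.36 + 772.56 = 2537.92 km

2538 km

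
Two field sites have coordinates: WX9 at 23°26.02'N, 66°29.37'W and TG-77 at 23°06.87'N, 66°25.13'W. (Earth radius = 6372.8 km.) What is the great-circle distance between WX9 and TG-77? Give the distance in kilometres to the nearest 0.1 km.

WX9: φ = +23.43367°, λ = -66.48950°
TG-77: φ = +23.11450°, λ = -66.41883°
Δφ = -0.3192°,  Δλ = 0.0707°
a = sin²(Δφ/2) + cos φ₁ cos φ₂ sin²(Δλ/2) = 0.000008
c = 2·arcsin(√a) = 0.005685 rad = 0.3257°
d = R·c = 6372.8 × 0.005685 = 36.2 km

36.2 km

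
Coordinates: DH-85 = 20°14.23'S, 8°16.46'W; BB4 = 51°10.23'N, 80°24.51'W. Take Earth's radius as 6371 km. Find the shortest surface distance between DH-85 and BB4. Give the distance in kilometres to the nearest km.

DH-85: φ = -20.23717°, λ = -8.27433°
BB4: φ = +51.17050°, λ = -80.40850°
Δφ = 71.4077°,  Δλ = -72.1342°
a = sin²(Δφ/2) + cos φ₁ cos φ₂ sin²(Δλ/2) = 0.544491
c = 2·arcsin(√a) = 1.659897 rad = 95.1051°
d = R·c = 6371 × 1.659897 = 10575.2 km

10575 km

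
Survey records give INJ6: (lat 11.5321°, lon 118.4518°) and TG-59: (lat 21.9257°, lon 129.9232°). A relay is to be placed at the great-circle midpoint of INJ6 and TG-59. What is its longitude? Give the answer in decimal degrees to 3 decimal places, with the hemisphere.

Bx = cos φ₂ cos Δλ = 0.909138,  By = cos φ₂ sin Δλ = 0.184494
φₘ = atan2(sin φ₁ + sin φ₂, √((cos φ₁ + Bx)² + By²)) = 16.80828°
λₘ = λ₁ + atan2(By, cos φ₁ + Bx) = 124.03018°

124.030°E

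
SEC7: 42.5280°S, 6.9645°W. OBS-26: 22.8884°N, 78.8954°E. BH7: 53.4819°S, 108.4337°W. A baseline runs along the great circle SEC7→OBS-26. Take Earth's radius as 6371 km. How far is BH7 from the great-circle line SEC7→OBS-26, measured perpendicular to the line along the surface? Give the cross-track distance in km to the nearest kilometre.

2863 km

δ₁₃ = central angle SEC7→BH7 = 1.097255 rad  (haversine)
θ₁₃ = bearing SEC7→BH7 = 220.943°,  θ₁₂ = bearing SEC7→OBS-26 = 70.157°
dₓₜ = R·arcsin(sin δ₁₃ · sin(θ₁₃ − θ₁₂)) = 6371·arcsin(0.88996·sin(150.785°)) = 2862.751 km
|dₓₜ| = 2862.751 km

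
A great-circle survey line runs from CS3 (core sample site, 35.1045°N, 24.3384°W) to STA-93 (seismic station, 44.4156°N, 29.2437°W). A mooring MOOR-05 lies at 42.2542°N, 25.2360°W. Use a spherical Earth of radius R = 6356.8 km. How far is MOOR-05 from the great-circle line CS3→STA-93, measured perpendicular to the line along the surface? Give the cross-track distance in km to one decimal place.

δ₁₃ = central angle CS3→MOOR-05 = 0.125381 rad  (haversine)
θ₁₃ = bearing CS3→MOOR-05 = 354.680°,  θ₁₂ = bearing CS3→STA-93 = 339.493°
dₓₜ = R·arcsin(sin δ₁₃ · sin(θ₁₃ − θ₁₂)) = 6356.8·arcsin(0.12505·sin(15.187°)) = 208.284 km
|dₓₜ| = 208.284 km

208.3 km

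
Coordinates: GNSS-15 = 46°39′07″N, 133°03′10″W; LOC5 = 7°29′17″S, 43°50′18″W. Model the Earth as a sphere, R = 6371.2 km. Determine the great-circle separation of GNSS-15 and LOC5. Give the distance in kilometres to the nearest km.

10553 km

GNSS-15: φ = +46.65194°, λ = -133.05278°
LOC5: φ = -7.48806°, λ = -43.83833°
Δφ = -54.1400°,  Δλ = 89.2144°
a = sin²(Δφ/2) + cos φ₁ cos φ₂ sin²(Δλ/2) = 0.542719
c = 2·arcsin(√a) = 1.656338 rad = 94.9012°
d = R·c = 6371.2 × 1.656338 = 10552.9 km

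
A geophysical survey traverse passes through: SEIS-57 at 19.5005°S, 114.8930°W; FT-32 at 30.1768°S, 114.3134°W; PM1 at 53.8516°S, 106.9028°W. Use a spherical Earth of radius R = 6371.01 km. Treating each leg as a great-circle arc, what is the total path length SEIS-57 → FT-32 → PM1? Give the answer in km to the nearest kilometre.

3888 km

SEIS-57→FT-32: c = 0.186562 rad, d = 1188.59 km
FT-32→PM1: c = 0.423685 rad, d = 2699.30 km
Total = 1188.59 + 2699.30 = 3887.89 km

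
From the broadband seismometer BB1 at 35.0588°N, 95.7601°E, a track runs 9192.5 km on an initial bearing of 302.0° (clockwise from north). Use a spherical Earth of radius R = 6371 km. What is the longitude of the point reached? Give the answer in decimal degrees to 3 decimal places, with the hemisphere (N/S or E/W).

7.452°W

δ = d/R = 9192.5/6371 = 1.442866 rad
φ₂ = arcsin(sin φ₁ cos δ + cos φ₁ sin δ cos θ)
   = arcsin(0.57442·0.12758 + 0.81856·0.99183·0.52992) = 30.23266°
λ₂ = λ₁ + atan2(sin θ sin δ cos φ₁, cos δ − sin φ₁ sin φ₂) = -7.45224°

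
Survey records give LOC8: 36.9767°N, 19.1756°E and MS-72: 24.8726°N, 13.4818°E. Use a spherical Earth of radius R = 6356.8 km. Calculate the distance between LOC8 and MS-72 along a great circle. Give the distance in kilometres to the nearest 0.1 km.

1447.3 km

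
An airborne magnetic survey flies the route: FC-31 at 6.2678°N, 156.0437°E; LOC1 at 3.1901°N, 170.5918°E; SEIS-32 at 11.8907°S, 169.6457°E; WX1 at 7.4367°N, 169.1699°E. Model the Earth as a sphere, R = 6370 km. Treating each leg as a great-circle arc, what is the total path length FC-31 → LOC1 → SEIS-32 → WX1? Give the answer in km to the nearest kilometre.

5477 km

FC-31→LOC1: c = 0.258651 rad, d = 1647.61 km
LOC1→SEIS-32: c = 0.263721 rad, d = 1679.90 km
SEIS-32→WX1: c = 0.337428 rad, d = 2149.42 km
Total = 1647.61 + 1679.90 + 2149.42 = 5476.93 km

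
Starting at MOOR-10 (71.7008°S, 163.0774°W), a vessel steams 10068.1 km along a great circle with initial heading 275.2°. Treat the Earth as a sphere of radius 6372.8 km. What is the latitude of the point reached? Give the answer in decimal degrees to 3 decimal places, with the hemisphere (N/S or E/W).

2.124°N

δ = d/R = 10068.1/6372.8 = 1.579855 rad
φ₂ = arcsin(sin φ₁ cos δ + cos φ₁ sin δ cos θ)
   = arcsin(-0.94943·-0.00906 + 0.31398·0.99996·0.09063) = 2.12364°
λ₂ = λ₁ + atan2(sin θ sin δ cos φ₁, cos δ − sin φ₁ sin φ₂) = 111.69850°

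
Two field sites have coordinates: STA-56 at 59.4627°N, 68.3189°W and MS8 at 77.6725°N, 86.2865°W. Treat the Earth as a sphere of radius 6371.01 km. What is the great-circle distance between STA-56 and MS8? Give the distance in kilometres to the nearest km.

Δφ = 18.2098°,  Δλ = -17.9676°
a = sin²(Δφ/2) + cos φ₁ cos φ₂ sin²(Δλ/2) = 0.027686
c = 2·arcsin(√a) = 0.334337 rad = 19.1561°
d = R·c = 6371.01 × 0.334337 = 2130.1 km

2130 km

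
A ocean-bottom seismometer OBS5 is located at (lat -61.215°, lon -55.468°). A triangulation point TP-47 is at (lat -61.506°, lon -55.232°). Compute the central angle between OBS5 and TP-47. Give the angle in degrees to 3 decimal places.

0.312°

Δφ = -0.2910°,  Δλ = 0.2360°
a = sin²(Δφ/2) + cos φ₁ cos φ₂ sin²(Δλ/2) = 0.000007
c = 2·arcsin(√a) = 0.005449 rad = 0.3122°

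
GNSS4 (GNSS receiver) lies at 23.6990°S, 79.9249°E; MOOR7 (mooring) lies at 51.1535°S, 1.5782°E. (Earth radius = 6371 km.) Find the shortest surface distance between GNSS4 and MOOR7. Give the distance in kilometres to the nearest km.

Δφ = -27.4545°,  Δλ = -78.3467°
a = sin²(Δφ/2) + cos φ₁ cos φ₂ sin²(Δλ/2) = 0.285477
c = 2·arcsin(√a) = 1.127359 rad = 64.5929°
d = R·c = 6371 × 1.127359 = 7182.4 km

7182 km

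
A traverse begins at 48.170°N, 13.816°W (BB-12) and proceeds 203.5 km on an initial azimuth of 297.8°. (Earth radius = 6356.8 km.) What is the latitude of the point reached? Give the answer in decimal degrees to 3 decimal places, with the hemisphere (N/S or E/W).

δ = d/R = 203.5/6356.8 = 0.032013 rad
φ₂ = arcsin(sin φ₁ cos δ + cos φ₁ sin δ cos θ)
   = arcsin(0.74513·0.99949 + 0.66692·0.03201·0.46639) = 48.99924°
λ₂ = λ₁ + atan2(sin θ sin δ cos φ₁, cos δ − sin φ₁ sin φ₂) = -16.28942°

48.999°N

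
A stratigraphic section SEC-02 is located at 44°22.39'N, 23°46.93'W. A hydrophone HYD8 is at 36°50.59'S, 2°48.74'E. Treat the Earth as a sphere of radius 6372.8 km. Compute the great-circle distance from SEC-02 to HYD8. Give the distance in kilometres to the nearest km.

9422 km

SEC-02: φ = +44.37317°, λ = -23.78217°
HYD8: φ = -36.84317°, λ = +2.81233°
Δφ = -81.2163°,  Δλ = 26.5945°
a = sin²(Δφ/2) + cos φ₁ cos φ₂ sin²(Δλ/2) = 0.453910
c = 2·arcsin(√a) = 1.478485 rad = 84.7109°
d = R·c = 6372.8 × 1.478485 = 9422.1 km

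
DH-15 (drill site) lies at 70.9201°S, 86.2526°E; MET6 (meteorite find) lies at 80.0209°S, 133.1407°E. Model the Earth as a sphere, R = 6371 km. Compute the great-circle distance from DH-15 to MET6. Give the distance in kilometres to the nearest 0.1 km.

1578.1 km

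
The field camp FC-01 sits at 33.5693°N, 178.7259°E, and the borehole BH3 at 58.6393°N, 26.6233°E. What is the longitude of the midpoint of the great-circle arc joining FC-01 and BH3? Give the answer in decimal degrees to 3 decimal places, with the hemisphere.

Bx = cos φ₂ cos Δλ = -0.459944,  By = cos φ₂ sin Δλ = -0.243501
φₘ = atan2(sin φ₁ + sin φ₂, √((cos φ₁ + Bx)² + By²)) = 72.42240°
λₘ = λ₁ + atan2(By, cos φ₁ + Bx) = 145.60792°

145.608°E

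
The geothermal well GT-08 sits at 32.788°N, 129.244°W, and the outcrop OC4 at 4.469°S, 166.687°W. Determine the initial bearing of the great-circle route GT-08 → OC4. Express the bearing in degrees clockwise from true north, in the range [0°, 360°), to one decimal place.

Δλ = -37.4430°
y = sin Δλ · cos φ₂ = -0.606123
x = cos φ₁ sin φ₂ − sin φ₁ cos φ₂ cos Δλ = -0.494152
θ = atan2(y, x) = -129.1892° → 230.8108° (mod 360°)

230.8°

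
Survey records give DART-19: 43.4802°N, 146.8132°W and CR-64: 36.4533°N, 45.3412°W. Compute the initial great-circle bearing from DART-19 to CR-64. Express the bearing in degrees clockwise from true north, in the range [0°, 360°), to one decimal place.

Δλ = 101.4720°
y = sin Δλ · cos φ₂ = 0.788272
x = cos φ₁ sin φ₂ − sin φ₁ cos φ₂ cos Δλ = 0.541214
θ = atan2(y, x) = 55.5272° → 55.5272° (mod 360°)

55.5°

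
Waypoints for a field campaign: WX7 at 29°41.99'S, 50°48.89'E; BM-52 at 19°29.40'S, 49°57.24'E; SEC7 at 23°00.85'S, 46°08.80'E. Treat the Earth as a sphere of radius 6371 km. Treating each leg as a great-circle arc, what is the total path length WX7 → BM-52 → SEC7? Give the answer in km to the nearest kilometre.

1695 km

WX7: φ = -29.69983°, λ = +50.81483°
BM-52: φ = -19.49000°, λ = +49.95400°
SEC7: φ = -23.01417°, λ = +46.14667°
WX7→BM-52: c = 0.178716 rad, d = 1138.60 km
BM-52→SEC7: c = 0.087275 rad, d = 556.03 km
Total = 1138.60 + 556.03 = 1694.62 km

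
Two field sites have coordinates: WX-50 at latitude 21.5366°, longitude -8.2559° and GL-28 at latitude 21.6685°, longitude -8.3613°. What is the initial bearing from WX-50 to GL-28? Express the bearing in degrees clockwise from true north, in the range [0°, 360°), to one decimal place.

323.4°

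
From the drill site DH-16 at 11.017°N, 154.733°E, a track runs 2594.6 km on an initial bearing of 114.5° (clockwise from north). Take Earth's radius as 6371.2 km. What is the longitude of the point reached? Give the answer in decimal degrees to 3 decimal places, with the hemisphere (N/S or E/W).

δ = d/R = 2594.6/6371.2 = 0.407239 rad
φ₂ = arcsin(sin φ₁ cos δ + cos φ₁ sin δ cos θ)
   = arcsin(0.19110·0.91822 + 0.98157·0.39608·-0.41469) = 0.81643°
λ₂ = λ₁ + atan2(sin θ sin δ cos φ₁, cos δ − sin φ₁ sin φ₂) = 175.86083°

175.861°E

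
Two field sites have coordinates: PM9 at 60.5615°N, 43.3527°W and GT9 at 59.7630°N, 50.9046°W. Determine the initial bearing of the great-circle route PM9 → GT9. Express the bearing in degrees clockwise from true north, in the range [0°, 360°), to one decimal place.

261.3°

Δλ = -7.5519°
y = sin Δλ · cos φ₂ = -0.066182
x = cos φ₁ sin φ₂ − sin φ₁ cos φ₂ cos Δλ = -0.010132
θ = atan2(y, x) = -98.7040° → 261.2960° (mod 360°)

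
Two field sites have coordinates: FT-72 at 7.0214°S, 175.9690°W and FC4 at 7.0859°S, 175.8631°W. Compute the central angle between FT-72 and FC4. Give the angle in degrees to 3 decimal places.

Δφ = -0.0645°,  Δλ = 0.1059°
a = sin²(Δφ/2) + cos φ₁ cos φ₂ sin²(Δλ/2) = 0.000001
c = 2·arcsin(√a) = 0.002152 rad = 0.1233°

0.123°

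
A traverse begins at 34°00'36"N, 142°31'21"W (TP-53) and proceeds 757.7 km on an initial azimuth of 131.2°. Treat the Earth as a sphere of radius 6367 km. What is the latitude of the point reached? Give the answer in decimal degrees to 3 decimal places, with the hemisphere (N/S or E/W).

TP-53: φ = +34.01000°, λ = -142.52250°
δ = d/R = 757.7/6367 = 0.119004 rad
φ₂ = arcsin(sin φ₁ cos δ + cos φ₁ sin δ cos θ)
   = arcsin(0.55934·0.99293 + 0.82894·0.11872·-0.65869) = 29.37719°
λ₂ = λ₁ + atan2(sin θ sin δ cos φ₁, cos δ − sin φ₁ sin φ₂) = -136.63869°

29.377°N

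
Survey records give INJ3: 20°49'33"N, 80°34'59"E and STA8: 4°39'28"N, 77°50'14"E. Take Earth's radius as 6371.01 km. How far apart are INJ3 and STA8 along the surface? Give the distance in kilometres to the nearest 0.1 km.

1822.1 km

INJ3: φ = +20.82583°, λ = +80.58306°
STA8: φ = +4.65778°, λ = +77.83722°
Δφ = -16.1681°,  Δλ = -2.7458°
a = sin²(Δφ/2) + cos φ₁ cos φ₂ sin²(Δλ/2) = 0.020310
c = 2·arcsin(√a) = 0.286002 rad = 16.3867°
d = R·c = 6371.01 × 0.286002 = 1822.1 km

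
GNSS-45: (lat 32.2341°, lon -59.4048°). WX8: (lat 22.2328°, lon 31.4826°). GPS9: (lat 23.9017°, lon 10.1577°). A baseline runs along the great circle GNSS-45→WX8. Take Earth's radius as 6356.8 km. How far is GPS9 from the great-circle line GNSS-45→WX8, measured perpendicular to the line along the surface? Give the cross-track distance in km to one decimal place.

δ₁₃ = central angle GNSS-45→GPS9 = 1.063122 rad  (haversine)
θ₁₃ = bearing GNSS-45→GPS9 = 78.619°,  θ₁₂ = bearing GNSS-45→WX8 = 70.503°
dₓₜ = R·arcsin(sin δ₁₃ · sin(θ₁₃ − θ₁₂)) = 6356.8·arcsin(0.87388·sin(8.116°)) = 786.261 km
|dₓₜ| = 786.261 km

786.3 km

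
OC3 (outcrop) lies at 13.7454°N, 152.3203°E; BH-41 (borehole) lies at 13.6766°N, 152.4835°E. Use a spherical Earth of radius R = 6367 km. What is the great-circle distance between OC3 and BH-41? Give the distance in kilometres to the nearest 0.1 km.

Δφ = -0.0688°,  Δλ = 0.1632°
a = sin²(Δφ/2) + cos φ₁ cos φ₂ sin²(Δλ/2) = 0.000002
c = 2·arcsin(√a) = 0.003017 rad = 0.1728°
d = R·c = 6367 × 0.003017 = 19.2 km

19.2 km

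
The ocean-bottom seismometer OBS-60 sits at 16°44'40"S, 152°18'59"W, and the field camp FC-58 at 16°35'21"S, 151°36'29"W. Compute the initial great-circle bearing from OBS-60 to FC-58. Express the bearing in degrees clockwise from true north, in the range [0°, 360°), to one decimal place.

OBS-60: φ = -16.74444°, λ = -152.31639°
FC-58: φ = -16.58917°, λ = -151.60806°
Δλ = 0.7083°
y = sin Δλ · cos φ₂ = 0.011848
x = cos φ₁ sin φ₂ − sin φ₁ cos φ₂ cos Δλ = 0.002689
θ = atan2(y, x) = 77.2127° → 77.2127° (mod 360°)

77.2°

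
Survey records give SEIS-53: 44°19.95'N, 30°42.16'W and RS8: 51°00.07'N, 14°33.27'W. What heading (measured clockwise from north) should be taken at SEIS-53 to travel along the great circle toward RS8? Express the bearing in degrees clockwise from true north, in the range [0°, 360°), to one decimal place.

SEIS-53: φ = +44.33250°, λ = -30.70267°
RS8: φ = +51.00117°, λ = -14.55450°
Δλ = 16.1482°
y = sin Δλ · cos φ₂ = 0.175024
x = cos φ₁ sin φ₂ − sin φ₁ cos φ₂ cos Δλ = 0.133478
θ = atan2(y, x) = 52.6697° → 52.6697° (mod 360°)

52.7°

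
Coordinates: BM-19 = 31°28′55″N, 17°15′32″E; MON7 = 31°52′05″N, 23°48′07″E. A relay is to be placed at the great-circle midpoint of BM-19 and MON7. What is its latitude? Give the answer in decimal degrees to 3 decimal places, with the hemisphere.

BM-19: φ = +31.48194°, λ = +17.25889°
MON7: φ = +31.86806°, λ = +23.80194°
Bx = cos φ₂ cos Δλ = 0.843734,  By = cos φ₂ sin Δλ = 0.096774
φₘ = atan2(sin φ₁ + sin φ₂, √((cos φ₁ + Bx)² + By²)) = 31.71678°
λₘ = λ₁ + atan2(By, cos φ₁ + Bx) = 20.52361°

31.717°N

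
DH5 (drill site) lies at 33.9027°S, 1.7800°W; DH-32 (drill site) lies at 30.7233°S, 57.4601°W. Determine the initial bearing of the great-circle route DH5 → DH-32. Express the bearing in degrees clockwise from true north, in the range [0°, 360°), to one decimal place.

Δλ = -55.6801°
y = sin Δλ · cos φ₂ = -0.709983
x = cos φ₁ sin φ₂ − sin φ₁ cos φ₂ cos Δλ = -0.153688
θ = atan2(y, x) = -102.2142° → 257.7858° (mod 360°)

257.8°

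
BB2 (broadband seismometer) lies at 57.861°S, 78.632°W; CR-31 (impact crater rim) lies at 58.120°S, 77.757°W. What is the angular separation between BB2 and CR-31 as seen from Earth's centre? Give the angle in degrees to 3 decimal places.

0.531°

Δφ = -0.2590°,  Δλ = 0.8750°
a = sin²(Δφ/2) + cos φ₁ cos φ₂ sin²(Δλ/2) = 0.000021
c = 2·arcsin(√a) = 0.009271 rad = 0.5312°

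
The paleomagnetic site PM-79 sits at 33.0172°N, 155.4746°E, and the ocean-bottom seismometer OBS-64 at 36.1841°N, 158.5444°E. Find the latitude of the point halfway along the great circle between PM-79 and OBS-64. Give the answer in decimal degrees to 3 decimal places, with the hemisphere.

34.610°N

Bx = cos φ₂ cos Δλ = 0.805966,  By = cos φ₂ sin Δλ = 0.043224
φₘ = atan2(sin φ₁ + sin φ₂, √((cos φ₁ + Bx)² + By²)) = 34.61026°
λₘ = λ₁ + atan2(By, cos φ₁ + Bx) = 156.98022°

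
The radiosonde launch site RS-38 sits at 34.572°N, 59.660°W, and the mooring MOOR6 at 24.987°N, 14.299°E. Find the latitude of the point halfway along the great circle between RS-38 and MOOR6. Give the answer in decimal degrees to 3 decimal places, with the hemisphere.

35.597°N

Bx = cos φ₂ cos Δλ = 0.250462,  By = cos φ₂ sin Δλ = 0.871112
φₘ = atan2(sin φ₁ + sin φ₂, √((cos φ₁ + Bx)² + By²)) = 35.59698°
λₘ = λ₁ + atan2(By, cos φ₁ + Bx) = -20.61155°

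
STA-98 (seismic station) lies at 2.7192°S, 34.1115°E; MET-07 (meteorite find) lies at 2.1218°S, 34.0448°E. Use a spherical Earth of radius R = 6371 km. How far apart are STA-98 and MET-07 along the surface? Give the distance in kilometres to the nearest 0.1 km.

66.8 km

Δφ = 0.5974°,  Δλ = -0.0667°
a = sin²(Δφ/2) + cos φ₁ cos φ₂ sin²(Δλ/2) = 0.000028
c = 2·arcsin(√a) = 0.010491 rad = 0.6011°
d = R·c = 6371 × 0.010491 = 66.8 km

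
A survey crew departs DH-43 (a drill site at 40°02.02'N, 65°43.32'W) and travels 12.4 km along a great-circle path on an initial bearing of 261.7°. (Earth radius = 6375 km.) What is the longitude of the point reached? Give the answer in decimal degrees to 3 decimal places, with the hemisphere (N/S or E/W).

DH-43: φ = +40.03367°, λ = -65.72200°
δ = d/R = 12.4/6375 = 0.001945 rad
φ₂ = arcsin(sin φ₁ cos δ + cos φ₁ sin δ cos θ)
   = arcsin(0.64324·1.00000 + 0.76567·0.00195·-0.14436) = 40.01749°
λ₂ = λ₁ + atan2(sin θ sin δ cos φ₁, cos δ − sin φ₁ sin φ₂) = -65.86600°

65.866°W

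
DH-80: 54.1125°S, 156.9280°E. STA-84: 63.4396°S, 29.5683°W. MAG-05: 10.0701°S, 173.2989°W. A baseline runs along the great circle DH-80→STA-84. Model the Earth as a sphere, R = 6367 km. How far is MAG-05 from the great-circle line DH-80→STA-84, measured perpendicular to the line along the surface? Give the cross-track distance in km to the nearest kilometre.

δ₁₃ = central angle DH-80→MAG-05 = 0.872859 rad  (haversine)
θ₁₃ = bearing DH-80→MAG-05 = 39.653°,  θ₁₂ = bearing DH-80→STA-84 = 176.726°
dₓₜ = R·arcsin(sin δ₁₃ · sin(θ₁₃ − θ₁₂)) = 6367·arcsin(0.76617·sin(-137.073°)) = -3495.312 km
|dₓₜ| = 3495.312 km

3495 km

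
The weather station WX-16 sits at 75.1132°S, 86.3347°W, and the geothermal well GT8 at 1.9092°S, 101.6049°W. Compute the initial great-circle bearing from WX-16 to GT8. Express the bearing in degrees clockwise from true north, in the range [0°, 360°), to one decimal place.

344.1°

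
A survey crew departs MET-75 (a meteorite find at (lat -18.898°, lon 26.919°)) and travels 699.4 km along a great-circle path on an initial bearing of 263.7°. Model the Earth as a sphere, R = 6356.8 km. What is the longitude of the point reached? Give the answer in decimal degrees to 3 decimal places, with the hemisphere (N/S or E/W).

20.272°E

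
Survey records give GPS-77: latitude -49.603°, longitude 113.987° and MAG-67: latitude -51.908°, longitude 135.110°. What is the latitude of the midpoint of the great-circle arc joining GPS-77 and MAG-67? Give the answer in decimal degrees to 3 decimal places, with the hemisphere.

Bx = cos φ₂ cos Δλ = 0.575474,  By = cos φ₂ sin Δλ = 0.222322
φₘ = atan2(sin φ₁ + sin φ₂, √((cos φ₁ + Bx)² + By²)) = -51.23401°
λₘ = λ₁ + atan2(By, cos φ₁ + Bx) = 124.28541°

51.234°S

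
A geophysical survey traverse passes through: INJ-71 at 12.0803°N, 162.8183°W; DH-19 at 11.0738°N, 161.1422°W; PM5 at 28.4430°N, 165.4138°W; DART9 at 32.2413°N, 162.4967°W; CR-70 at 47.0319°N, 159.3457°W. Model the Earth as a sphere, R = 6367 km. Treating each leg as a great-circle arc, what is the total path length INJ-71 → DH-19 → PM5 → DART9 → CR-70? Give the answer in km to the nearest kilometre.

4366 km

INJ-71→DH-19: c = 0.033613 rad, d = 214.02 km
DH-19→PM5: c = 0.311079 rad, d = 1980.64 km
PM5→DART9: c = 0.079523 rad, d = 506.32 km
DART9→CR-70: c = 0.261537 rad, d = 1665.21 km
Total = 214.02 + 1980.64 + 506.32 + 1665.21 = 4366.18 km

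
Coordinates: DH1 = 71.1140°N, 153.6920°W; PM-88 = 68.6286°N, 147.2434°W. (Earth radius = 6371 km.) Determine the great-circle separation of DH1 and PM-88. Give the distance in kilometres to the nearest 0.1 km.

370.1 km

Δφ = -2.4854°,  Δλ = 6.4486°
a = sin²(Δφ/2) + cos φ₁ cos φ₂ sin²(Δλ/2) = 0.000843
c = 2·arcsin(√a) = 0.058094 rad = 3.3286°
d = R·c = 6371 × 0.058094 = 370.1 km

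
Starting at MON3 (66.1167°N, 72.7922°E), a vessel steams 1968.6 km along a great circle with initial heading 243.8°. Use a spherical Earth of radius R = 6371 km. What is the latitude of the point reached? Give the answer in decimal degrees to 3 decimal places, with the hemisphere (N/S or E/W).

δ = d/R = 1968.6/6371 = 0.308994 rad
φ₂ = arcsin(sin φ₁ cos δ + cos φ₁ sin δ cos θ)
   = arcsin(0.91437·0.95264 + 0.40488·0.30410·-0.44151) = 54.75660°
λ₂ = λ₁ + atan2(sin θ sin δ cos φ₁, cos δ − sin φ₁ sin φ₂) = 44.57298°

54.757°N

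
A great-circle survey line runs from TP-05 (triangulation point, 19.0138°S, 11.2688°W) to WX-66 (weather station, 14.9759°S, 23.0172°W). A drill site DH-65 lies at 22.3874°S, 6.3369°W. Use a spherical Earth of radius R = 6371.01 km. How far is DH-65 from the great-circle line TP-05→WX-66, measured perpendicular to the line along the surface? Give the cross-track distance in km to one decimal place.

207.1 km

δ₁₃ = central angle TP-05→DH-65 = 0.099736 rad  (haversine)
θ₁₃ = bearing TP-05→DH-65 = 127.028°,  θ₁₂ = bearing TP-05→WX-66 = 287.977°
dₓₜ = R·arcsin(sin δ₁₃ · sin(θ₁₃ − θ₁₂)) = 6371.01·arcsin(0.09957·sin(-160.949°)) = -207.099 km
|dₓₜ| = 207.099 km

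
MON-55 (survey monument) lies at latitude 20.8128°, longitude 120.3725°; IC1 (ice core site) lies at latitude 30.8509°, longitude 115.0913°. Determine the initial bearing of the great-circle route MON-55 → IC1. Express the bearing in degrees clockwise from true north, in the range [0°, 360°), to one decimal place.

335.8°

Δλ = -5.2812°
y = sin Δλ · cos φ₂ = -0.079020
x = cos φ₁ sin φ₂ − sin φ₁ cos φ₂ cos Δλ = 0.175598
θ = atan2(y, x) = -24.2280° → 335.7720° (mod 360°)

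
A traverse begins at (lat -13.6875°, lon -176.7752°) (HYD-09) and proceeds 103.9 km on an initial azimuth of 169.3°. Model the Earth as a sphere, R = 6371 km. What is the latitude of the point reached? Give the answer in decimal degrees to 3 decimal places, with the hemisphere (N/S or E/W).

δ = d/R = 103.9/6371 = 0.016308 rad
φ₂ = arcsin(sin φ₁ cos δ + cos φ₁ sin δ cos θ)
   = arcsin(-0.23663·0.99987 + 0.97160·0.01631·-0.98261) = -14.60558°
λ₂ = λ₁ + atan2(sin θ sin δ cos φ₁, cos δ − sin φ₁ sin φ₂) = -176.59593°

14.606°S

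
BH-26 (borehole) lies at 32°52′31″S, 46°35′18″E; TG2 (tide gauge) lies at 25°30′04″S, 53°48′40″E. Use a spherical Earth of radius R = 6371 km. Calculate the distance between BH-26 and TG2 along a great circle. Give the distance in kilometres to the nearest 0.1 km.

BH-26: φ = -32.87528°, λ = +46.58833°
TG2: φ = -25.50111°, λ = +53.81111°
Δφ = 7.3742°,  Δλ = 7.2228°
a = sin²(Δφ/2) + cos φ₁ cos φ₂ sin²(Δλ/2) = 0.007143
c = 2·arcsin(√a) = 0.169235 rad = 9.6964°
d = R·c = 6371 × 0.169235 = 1078.2 km

1078.2 km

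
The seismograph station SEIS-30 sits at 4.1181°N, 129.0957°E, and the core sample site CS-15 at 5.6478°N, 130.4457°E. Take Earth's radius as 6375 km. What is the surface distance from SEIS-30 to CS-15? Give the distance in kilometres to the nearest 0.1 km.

Δφ = 1.5297°,  Δλ = 1.3500°
a = sin²(Δφ/2) + cos φ₁ cos φ₂ sin²(Δλ/2) = 0.000316
c = 2·arcsin(√a) = 0.035551 rad = 2.0370°
d = R·c = 6375 × 0.035551 = 226.6 km

226.6 km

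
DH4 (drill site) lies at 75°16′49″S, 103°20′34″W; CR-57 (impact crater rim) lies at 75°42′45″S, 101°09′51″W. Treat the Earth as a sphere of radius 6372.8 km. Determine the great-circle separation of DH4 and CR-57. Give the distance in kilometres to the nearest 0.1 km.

77.4 km

DH4: φ = -75.28028°, λ = -103.34278°
CR-57: φ = -75.71250°, λ = -101.16417°
Δφ = -0.4322°,  Δλ = 2.1786°
a = sin²(Δφ/2) + cos φ₁ cos φ₂ sin²(Δλ/2) = 0.000037
c = 2·arcsin(√a) = 0.012147 rad = 0.6960°
d = R·c = 6372.8 × 0.012147 = 77.4 km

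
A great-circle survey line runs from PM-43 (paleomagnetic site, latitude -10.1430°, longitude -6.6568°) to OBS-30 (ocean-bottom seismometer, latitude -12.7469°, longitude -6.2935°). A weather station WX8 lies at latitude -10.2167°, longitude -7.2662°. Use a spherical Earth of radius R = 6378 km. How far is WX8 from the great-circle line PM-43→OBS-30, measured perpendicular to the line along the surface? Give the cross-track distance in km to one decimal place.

67.3 km

δ₁₃ = central angle PM-43→WX8 = 0.010547 rad  (haversine)
θ₁₃ = bearing PM-43→WX8 = 262.941°,  θ₁₂ = bearing PM-43→OBS-30 = 172.249°
dₓₜ = R·arcsin(sin δ₁₃ · sin(θ₁₃ − θ₁₂)) = 6378·arcsin(0.01055·sin(90.693°)) = 67.266 km
|dₓₜ| = 67.266 km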